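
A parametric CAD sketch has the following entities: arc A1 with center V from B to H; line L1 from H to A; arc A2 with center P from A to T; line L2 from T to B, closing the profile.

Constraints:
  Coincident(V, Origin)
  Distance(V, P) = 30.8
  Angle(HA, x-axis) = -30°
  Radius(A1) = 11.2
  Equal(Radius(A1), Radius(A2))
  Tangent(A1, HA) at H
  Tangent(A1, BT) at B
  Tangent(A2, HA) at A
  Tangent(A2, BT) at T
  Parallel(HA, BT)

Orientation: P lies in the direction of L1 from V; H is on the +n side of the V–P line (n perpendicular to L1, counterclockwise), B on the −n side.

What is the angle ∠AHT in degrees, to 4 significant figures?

36.03°

The slot axis is L1's direction at -30.0°, so u = (cos -30.0°, sin -30.0°) = (0.8660, -0.5000) and n = (−sin -30.0°, cos -30.0°) = (0.5000, 0.8660). V is at the origin and P lies 30.8 along u from V, so P = 30.8·u = (26.67, -15.40). Tangency of A1 to both parallel lines with radius 11.2 puts H and B at V ± 11.2·n: H = (5.600, 9.699), B = (-5.600, -9.699). Equal radii place A and T the same way about P: A = P + 11.2·n = (32.27, -5.701), T = P − 11.2·n = (21.07, -25.10). Then cos ∠AHT = HA·HT / (|HA||HT|), giving 36.03°.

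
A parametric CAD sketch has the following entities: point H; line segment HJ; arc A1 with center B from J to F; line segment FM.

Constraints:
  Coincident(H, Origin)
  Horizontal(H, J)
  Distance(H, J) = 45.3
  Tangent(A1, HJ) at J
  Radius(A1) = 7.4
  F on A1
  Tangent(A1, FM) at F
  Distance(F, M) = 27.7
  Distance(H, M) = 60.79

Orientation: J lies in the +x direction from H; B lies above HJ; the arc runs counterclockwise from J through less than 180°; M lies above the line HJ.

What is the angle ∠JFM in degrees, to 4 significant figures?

131.3°

Checks: |BF| = 7.400 ✓; ∠(BF, FM) = 90.00° ✓; |FM| = 27.70 ✓; |HM| = 60.79 ✓.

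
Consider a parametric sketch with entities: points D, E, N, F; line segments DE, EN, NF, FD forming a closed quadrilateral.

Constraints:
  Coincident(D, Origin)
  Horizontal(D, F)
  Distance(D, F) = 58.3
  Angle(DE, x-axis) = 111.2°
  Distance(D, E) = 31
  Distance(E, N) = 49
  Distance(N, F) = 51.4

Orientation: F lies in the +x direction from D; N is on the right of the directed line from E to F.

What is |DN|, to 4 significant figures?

18.16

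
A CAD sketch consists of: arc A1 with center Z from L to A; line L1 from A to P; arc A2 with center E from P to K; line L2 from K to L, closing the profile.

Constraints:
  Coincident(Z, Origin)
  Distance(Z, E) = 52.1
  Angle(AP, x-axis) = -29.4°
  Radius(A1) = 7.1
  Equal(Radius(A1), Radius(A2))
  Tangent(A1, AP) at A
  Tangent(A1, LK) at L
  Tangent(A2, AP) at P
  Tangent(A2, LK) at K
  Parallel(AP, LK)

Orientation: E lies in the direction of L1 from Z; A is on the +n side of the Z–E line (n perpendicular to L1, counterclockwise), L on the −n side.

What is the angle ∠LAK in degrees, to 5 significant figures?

74.754°

Tangency of A1 to both parallel lines with radius 7.1 puts A and L at Z ± 7.1·n: A = (3.4854, 6.1856), L = (-3.4854, -6.1856). Equal radii place P and K the same way about E: P = E + 7.1·n = (48.876, -19.390), K = E − 7.1·n = (41.905, -31.762). Then cos ∠LAK = AL·AK / (|AL||AK|), giving 74.754°.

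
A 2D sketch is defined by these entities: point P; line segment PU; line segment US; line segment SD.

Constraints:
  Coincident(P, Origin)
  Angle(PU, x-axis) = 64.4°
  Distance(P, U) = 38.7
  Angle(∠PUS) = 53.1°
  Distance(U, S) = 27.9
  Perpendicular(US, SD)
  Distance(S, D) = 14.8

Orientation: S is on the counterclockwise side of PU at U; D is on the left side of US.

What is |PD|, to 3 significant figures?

16.8

P is at the origin; PU runs at 64.4° with length 38.7, so U = 38.7·(cos 64.4°, sin 64.4°) = (16.7, 34.9). ∠PUS = 53.1°, so US runs at 64.4° + (180° − 53.1°) = 191° from the x-axis; with |US| = 27.9, S = U + 27.9·(cos 191°, sin 191°) = (-10.6, 29.4). The perpendicularity gives SD at right angles to US; with |SD| = 14.8 on the left of US, D = S + 14.8·(0.196, -0.981) = (-7.74, 14.9). Then |PD| = |D − P| = 16.8.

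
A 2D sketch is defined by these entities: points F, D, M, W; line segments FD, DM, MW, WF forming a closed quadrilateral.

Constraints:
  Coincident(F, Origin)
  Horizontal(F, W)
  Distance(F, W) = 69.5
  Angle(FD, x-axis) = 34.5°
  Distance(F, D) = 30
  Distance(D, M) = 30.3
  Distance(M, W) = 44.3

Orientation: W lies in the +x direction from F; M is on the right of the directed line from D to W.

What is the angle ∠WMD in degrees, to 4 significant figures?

77.37°

F is at the origin; FW is horizontal with |FW| = 69.5 and W in +x, so W = (69.5, 0). FD runs at 34.5° with |FD| = 30.0, so D = (24.72, 16.99). M is determined by |DM| = 30.3 and |MW| = 44.3 together: it lies at the intersection of circle(D, 30.3) and circle(W, 44.3). With |DW| = 47.89, the foot of the radical line on DW is 13.04 from D and the perpendicular offset is √(30.3² − 13.04²) = 27.35. Taking the right-of-DW solution: M = (27.21, -13.21).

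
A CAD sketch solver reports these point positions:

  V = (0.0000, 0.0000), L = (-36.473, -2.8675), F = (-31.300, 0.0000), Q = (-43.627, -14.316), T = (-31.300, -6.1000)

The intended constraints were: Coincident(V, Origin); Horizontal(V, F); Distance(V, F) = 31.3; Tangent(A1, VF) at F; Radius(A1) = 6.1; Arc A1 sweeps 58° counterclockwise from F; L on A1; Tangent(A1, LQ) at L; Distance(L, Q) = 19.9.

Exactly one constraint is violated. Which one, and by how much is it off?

Distance(L, Q) = 19.9 — off by 6.40.

V = (0.00, 0.00) ✓; V.y = 0.00, F.y = 0.00 ✓; |VF| = 31.30 ✓; ∠(TF, FV) = 90.00° ✓; |TF| = 6.100 ✓; bearing(T→L) − bearing(T→F) = 58.00° ✓; |TL| = 6.100 ✓; ∠(TL, LQ) = 90.00° ✓; |LQ| = 13.50 ✗.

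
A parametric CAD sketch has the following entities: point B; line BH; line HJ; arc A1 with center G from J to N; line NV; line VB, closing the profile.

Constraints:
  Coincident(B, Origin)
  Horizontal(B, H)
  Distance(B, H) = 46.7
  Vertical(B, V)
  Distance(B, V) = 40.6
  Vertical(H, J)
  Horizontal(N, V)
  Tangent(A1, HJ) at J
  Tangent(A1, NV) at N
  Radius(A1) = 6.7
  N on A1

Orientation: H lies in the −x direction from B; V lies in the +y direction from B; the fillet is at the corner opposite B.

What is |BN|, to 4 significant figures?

56.99

B is at the origin; BH is horizontal with |BH| = 46.7 and H on the −x side, so H = (-46.70, 0.000). B and V share the same x with |BV| = 40.6 and V on the +y side, so V = (0.000, 40.60). The virtual corner opposite B is at (-46.70, 40.60). A1 meets HJ tangentially, so GJ is at right angles to HJ and tangency of A1 to NV means the radius GN is perpendicular to NV, with radius 6.7, so the center G sits 6.7 in from both sides at G = (-40.00, 33.90). That places the tangent points at J = (-46.70, 33.90) on HJ and N = (-40.00, 40.60) on NV. Then |BN| = |N − B| = 56.99.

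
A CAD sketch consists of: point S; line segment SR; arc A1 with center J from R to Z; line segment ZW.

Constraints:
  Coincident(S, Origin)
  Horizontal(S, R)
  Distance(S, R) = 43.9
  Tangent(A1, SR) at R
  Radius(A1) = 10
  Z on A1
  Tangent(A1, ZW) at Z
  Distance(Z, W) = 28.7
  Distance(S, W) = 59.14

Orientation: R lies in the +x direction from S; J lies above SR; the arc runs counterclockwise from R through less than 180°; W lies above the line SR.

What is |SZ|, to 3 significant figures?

55.0

Checks: |JZ| = 10.00 ✓; ∠(JZ, ZW) = 90.00° ✓; |ZW| = 28.70 ✓; |SW| = 59.14 ✓.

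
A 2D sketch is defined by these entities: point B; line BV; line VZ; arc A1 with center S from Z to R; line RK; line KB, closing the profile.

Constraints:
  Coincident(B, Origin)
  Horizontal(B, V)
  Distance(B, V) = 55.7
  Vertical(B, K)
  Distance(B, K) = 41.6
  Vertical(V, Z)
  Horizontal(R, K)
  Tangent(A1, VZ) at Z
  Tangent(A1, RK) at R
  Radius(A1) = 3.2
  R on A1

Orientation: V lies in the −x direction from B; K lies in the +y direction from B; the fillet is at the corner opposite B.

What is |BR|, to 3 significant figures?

67.0

B is at the origin; BV is horizontal with |BV| = 55.7 and V on the −x side, so V = (-55.7, 0.00). B and K share the same x with |BK| = 41.6 and K on the +y side, so K = (0.00, 41.6). The virtual corner opposite B is at (-55.7, 41.6). Since A1 is tangent to VZ there, SZ ⟂ VZ and A1 meets RK tangentially, so SR is at right angles to RK, with radius 3.2, so the center S sits 3.2 in from both sides at S = (-52.5, 38.4). That places the tangent points at Z = (-55.7, 38.4) on VZ and R = (-52.5, 41.6) on RK. Then |BR| = |R − B| = 67.0.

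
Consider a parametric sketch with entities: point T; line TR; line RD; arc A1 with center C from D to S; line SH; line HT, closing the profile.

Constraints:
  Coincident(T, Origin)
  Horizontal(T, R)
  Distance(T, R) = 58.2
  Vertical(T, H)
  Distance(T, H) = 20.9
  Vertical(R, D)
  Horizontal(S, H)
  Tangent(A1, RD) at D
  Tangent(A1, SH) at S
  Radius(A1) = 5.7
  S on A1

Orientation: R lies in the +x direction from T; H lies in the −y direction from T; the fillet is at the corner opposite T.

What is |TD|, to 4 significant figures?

60.15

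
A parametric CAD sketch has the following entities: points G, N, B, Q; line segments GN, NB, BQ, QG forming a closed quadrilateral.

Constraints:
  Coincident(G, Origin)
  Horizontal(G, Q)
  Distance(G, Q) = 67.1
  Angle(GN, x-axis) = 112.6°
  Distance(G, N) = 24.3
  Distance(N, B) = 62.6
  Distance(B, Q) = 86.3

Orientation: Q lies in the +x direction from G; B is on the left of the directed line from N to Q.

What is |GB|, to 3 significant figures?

79.0

Checks: |NB| = 62.60 ✓; |BQ| = 86.30 ✓.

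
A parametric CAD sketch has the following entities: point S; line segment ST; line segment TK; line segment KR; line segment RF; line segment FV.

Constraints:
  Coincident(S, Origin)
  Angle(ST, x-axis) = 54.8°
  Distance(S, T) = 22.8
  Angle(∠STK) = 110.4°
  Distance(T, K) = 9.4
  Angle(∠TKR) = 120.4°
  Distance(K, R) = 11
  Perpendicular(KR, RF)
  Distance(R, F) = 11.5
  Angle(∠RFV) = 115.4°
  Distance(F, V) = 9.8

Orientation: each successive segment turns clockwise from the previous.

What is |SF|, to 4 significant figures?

14.34

∠TKR = 120.4° gives KR at -74.40° from the x-axis; with |KR| = 11.0, R = (25.19, 5.635). KR is perpendicular to RF, so RF runs at -164.4°; with |RF| = 11.5, F = (14.11, 2.542). Then |SF| = |F − S| = 14.34.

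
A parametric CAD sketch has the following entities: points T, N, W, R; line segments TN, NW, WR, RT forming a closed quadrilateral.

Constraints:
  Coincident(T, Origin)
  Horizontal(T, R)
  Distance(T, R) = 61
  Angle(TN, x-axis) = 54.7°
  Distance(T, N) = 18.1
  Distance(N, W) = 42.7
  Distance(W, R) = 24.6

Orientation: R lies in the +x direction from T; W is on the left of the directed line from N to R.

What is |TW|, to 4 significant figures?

57.19

T is at the origin; T and R share the same y with |TR| = 61.0 and R in +x, so R = (61.0, 0). TN runs at 54.7° with |TN| = 18.1, so N = (10.46, 14.77). W is determined by |NW| = 42.7 and |WR| = 24.6 together: it lies at the intersection of circle(N, 42.7) and circle(R, 24.6). With |NR| = 52.66, the foot of the radical line on NR is 37.89 from N and the perpendicular offset is √(42.7² − 37.89²) = 19.68. Taking the left-of-NR solution: W = (52.35, 23.03).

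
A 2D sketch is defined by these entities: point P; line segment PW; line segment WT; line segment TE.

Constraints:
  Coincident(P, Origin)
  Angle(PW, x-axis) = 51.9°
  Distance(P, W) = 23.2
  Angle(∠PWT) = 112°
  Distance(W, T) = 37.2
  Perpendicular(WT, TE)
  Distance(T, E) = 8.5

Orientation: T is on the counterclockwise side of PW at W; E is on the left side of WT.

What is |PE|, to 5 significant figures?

47.700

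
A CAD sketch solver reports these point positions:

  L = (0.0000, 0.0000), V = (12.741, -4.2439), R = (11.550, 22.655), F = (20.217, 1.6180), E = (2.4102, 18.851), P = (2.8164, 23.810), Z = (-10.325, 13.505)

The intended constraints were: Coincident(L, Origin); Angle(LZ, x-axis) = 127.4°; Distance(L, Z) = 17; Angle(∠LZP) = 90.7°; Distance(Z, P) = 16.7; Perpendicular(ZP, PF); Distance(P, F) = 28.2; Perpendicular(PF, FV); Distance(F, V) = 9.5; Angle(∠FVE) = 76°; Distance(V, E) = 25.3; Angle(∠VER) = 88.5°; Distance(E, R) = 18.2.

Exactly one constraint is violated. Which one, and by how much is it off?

Distance(E, R) = 18.2 — off by 8.30.

L = (0.00, 0.00) ✓; LZ at 127.4° ✓; |LZ| = 17.00 ✓; ∠LZP = 90.70° ✓; |ZP| = 16.70 ✓; ∠(ZP, PF) = 90.00° ✓; |PF| = 28.20 ✓; ∠(PF, FV) = 90.00° ✓; |FV| = 9.500 ✓; ∠FVE = 76.00° ✓; |VE| = 25.30 ✓; ∠VER = 88.50° ✓; |ER| = 9.900 ✗.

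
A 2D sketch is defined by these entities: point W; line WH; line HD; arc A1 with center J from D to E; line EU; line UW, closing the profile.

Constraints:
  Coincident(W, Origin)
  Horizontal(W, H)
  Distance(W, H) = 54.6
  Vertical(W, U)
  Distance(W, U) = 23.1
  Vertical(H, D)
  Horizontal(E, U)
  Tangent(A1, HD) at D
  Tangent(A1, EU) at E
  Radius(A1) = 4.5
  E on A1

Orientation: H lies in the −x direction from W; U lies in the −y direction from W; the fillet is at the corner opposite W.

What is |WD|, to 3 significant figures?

57.7

W is at the origin; W and H share the same y with |WH| = 54.6 and H on the −x side, so H = (-54.6, 0.00). W and U share the same x with |WU| = 23.1 and U on the −y side, so U = (0.00, -23.1). The virtual corner opposite W is at (-54.6, -23.1). The tangent condition forces JD to be normal to HD and the tangent condition forces JE to be normal to EU, with radius 4.5, so the center J sits 4.5 in from both sides at J = (-50.1, -18.6). That places the tangent points at D = (-54.6, -18.6) on HD and E = (-50.1, -23.1) on EU. Then |WD| = |D − W| = 57.7.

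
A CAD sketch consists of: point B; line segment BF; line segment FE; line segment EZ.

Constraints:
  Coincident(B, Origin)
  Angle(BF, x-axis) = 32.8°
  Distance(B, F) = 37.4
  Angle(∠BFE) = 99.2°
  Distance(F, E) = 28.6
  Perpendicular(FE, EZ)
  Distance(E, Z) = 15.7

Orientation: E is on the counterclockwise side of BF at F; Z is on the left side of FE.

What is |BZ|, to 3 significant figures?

40.6

∠BFE = 99.2°, so FE runs at 32.8° + (180° − 99.2°) = 114° from the x-axis; with |FE| = 28.6, E = F + 28.6·(cos 114°, sin 114°) = (20.0, 46.5). The perpendicularity gives EZ at right angles to FE; with |EZ| = 15.7 on the left of FE, Z = E + 15.7·(-0.916, -0.400) = (5.60, 40.2). Then |BZ| = |Z − B| = 40.6.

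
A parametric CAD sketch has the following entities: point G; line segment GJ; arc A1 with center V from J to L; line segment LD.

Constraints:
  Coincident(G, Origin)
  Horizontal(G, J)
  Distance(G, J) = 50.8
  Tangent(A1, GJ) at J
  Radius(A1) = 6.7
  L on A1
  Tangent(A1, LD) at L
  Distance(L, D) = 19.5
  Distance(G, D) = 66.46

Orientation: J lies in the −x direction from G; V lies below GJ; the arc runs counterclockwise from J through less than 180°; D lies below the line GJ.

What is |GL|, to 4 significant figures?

57.53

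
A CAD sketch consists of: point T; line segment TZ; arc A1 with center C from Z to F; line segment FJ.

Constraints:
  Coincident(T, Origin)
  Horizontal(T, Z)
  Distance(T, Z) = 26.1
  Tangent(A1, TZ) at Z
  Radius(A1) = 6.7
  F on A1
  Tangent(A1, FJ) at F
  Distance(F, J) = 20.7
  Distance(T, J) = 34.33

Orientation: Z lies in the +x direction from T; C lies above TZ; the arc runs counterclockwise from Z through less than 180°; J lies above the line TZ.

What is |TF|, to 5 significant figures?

33.354

Checks: |CF| = 6.700 ✓; ∠(CF, FJ) = 90.00° ✓; |FJ| = 20.70 ✓; |TJ| = 34.33 ✓.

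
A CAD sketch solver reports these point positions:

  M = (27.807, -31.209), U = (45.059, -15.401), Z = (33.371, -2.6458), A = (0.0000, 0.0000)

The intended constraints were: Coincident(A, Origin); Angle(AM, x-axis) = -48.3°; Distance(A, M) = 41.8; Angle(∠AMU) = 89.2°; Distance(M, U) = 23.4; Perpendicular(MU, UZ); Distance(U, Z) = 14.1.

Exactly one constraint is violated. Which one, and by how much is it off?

Distance(U, Z) = 14.1 — off by 3.20.

A = (0.00, 0.00) ✓; AM at -48.30° ✓; |AM| = 41.80 ✓; ∠AMU = 89.20° ✓; |MU| = 23.40 ✓; ∠(MU, UZ) = 90.00° ✓; |UZ| = 17.30 ✗.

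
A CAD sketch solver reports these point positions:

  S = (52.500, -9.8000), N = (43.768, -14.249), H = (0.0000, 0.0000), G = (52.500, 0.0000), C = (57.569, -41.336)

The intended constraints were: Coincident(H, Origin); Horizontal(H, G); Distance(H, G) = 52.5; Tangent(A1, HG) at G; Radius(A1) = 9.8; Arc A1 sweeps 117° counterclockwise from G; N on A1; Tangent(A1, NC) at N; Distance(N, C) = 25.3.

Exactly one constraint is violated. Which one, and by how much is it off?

Distance(N, C) = 25.3 — off by 5.10.

H = (0.00, 0.00) ✓; H.y = 0.00, G.y = 0.00 ✓; |HG| = 52.50 ✓; ∠(SG, GH) = 90.00° ✓; |SG| = 9.800 ✓; bearing(S→N) − bearing(S→G) = 117.0° ✓; |SN| = 9.800 ✓; ∠(SN, NC) = 90.00° ✓; |NC| = 30.40 ✗.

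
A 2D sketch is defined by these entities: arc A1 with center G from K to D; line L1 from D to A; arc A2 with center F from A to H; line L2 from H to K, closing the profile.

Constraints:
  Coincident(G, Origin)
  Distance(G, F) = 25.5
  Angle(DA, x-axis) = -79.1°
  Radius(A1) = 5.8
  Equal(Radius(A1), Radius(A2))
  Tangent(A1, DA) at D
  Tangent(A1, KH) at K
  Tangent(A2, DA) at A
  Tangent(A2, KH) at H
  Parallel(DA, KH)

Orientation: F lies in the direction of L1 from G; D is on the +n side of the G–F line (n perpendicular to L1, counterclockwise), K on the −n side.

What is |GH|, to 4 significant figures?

26.15

Tangency of A1 to both parallel lines with radius 5.8 puts D and K at G ± 5.8·n: D = (5.695, 1.097), K = (-5.695, -1.097). Equal radii place A and H the same way about F: A = F + 5.8·n = (10.52, -23.94), H = F − 5.8·n = (-0.8734, -26.14). Then |GH| = |H − G| = 26.15.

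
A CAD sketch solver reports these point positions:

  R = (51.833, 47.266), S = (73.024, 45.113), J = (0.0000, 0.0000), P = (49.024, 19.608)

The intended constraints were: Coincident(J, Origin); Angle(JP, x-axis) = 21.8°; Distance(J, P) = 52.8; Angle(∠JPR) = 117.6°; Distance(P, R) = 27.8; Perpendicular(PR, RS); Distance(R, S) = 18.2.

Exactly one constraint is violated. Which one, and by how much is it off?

Distance(R, S) = 18.2 — off by 3.10.

J = (0.00, 0.00) ✓; JP at 21.80° ✓; |JP| = 52.80 ✓; ∠JPR = 117.6° ✓; |PR| = 27.80 ✓; ∠(PR, RS) = 90.00° ✓; |RS| = 21.30 ✗.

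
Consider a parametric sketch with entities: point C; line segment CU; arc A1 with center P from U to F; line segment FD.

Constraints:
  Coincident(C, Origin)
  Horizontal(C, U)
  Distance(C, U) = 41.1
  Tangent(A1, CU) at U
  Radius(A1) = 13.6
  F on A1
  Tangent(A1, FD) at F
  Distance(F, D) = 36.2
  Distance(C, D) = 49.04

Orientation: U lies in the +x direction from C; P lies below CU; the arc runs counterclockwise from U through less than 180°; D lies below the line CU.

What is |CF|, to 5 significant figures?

29.736

Checks: |CU| = 41.10 ✓; |PF| = 13.60 ✓; ∠(PF, FD) = 90.00° ✓; |FD| = 36.20 ✓; |CD| = 49.04 ✓.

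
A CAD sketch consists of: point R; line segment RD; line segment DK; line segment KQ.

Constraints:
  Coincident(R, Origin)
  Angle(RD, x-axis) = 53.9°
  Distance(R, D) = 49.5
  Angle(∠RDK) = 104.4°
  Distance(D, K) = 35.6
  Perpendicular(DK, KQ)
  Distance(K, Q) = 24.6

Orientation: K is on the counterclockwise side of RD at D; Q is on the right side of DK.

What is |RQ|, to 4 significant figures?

86.94

R is at the origin; RD runs at 53.9° with length 49.5, so D = 49.5·(cos 53.9°, sin 53.9°) = (29.17, 40.00). ∠RDK = 104.4°, so DK runs at 53.9° + (180° − 104.4°) = 129.5° from the x-axis; with |DK| = 35.6, K = D + 35.6·(cos 129.5°, sin 129.5°) = (6.521, 67.47). The perpendicularity gives KQ at right angles to DK; with |KQ| = 24.6 on the right of DK, Q = K + 24.6·(0.7716, 0.6361) = (25.50, 83.11). Then |RQ| = |Q − R| = 86.94.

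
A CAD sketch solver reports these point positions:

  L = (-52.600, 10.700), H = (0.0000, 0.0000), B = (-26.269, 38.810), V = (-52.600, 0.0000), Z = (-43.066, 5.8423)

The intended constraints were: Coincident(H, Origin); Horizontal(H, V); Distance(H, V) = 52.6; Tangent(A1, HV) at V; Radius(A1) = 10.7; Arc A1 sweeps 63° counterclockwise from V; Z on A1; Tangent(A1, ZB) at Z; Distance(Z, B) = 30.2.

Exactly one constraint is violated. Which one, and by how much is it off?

Distance(Z, B) = 30.2 — off by 6.80.

H = (0.00, 0.00) ✓; H.y = 0.00, V.y = 0.00 ✓; |HV| = 52.60 ✓; ∠(LV, VH) = 90.00° ✓; |LV| = 10.70 ✓; bearing(L→Z) − bearing(L→V) = 63.00° ✓; |LZ| = 10.70 ✓; ∠(LZ, ZB) = 90.00° ✓; |ZB| = 37.00 ✗.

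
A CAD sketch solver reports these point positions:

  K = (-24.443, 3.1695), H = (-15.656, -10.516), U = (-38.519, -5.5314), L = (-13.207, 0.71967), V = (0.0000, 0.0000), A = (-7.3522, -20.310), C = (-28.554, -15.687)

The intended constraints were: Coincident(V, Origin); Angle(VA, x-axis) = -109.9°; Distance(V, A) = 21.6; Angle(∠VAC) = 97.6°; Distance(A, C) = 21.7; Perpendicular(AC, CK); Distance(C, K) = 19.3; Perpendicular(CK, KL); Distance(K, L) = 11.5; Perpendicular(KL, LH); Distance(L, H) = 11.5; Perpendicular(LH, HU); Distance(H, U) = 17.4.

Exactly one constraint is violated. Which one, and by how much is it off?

Distance(H, U) = 17.4 — off by 6.00.

V = (0.00, 0.00) ✓; VA at -109.9° ✓; |VA| = 21.60 ✓; ∠VAC = 97.60° ✓; |AC| = 21.70 ✓; ∠(AC, CK) = 90.00° ✓; |CK| = 19.30 ✓; ∠(CK, KL) = 90.00° ✓; |KL| = 11.50 ✓; ∠(KL, LH) = 90.00° ✓; |LH| = 11.50 ✓; ∠(LH, HU) = 90.00° ✓; |HU| = 23.40 ✗.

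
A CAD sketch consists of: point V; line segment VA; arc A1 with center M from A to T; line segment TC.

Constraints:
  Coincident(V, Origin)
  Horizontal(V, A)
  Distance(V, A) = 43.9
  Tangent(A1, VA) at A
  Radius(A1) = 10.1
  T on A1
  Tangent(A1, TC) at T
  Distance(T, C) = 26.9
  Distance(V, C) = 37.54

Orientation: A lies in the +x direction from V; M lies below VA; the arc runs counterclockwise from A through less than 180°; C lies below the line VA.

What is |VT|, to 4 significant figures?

35.30

Checks: V = (0.00, 0.00) ✓; ∠(MA, AV) = 90.00° ✓; |MT| = 10.10 ✓; ∠(MT, TC) = 90.00° ✓; |TC| = 26.90 ✓; |VC| = 37.54 ✓.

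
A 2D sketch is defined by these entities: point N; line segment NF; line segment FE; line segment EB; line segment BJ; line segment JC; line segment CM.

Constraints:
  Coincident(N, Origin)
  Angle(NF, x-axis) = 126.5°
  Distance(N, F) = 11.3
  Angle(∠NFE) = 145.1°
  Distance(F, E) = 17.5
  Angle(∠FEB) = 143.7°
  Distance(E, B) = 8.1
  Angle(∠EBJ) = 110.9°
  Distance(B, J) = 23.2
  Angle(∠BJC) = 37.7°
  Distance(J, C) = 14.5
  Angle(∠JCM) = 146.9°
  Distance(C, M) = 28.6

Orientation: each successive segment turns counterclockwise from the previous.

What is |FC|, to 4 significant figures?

18.49

∠EBJ = 110.9° gives BJ at -93.20° from the x-axis; with |BJ| = 23.2, J = (-32.32, -10.96). ∠BJC = 37.7° gives JC at 49.10° from the x-axis; with |JC| = 14.5, C = (-22.83, -0.001248). Then |FC| = |C − F| = 18.49.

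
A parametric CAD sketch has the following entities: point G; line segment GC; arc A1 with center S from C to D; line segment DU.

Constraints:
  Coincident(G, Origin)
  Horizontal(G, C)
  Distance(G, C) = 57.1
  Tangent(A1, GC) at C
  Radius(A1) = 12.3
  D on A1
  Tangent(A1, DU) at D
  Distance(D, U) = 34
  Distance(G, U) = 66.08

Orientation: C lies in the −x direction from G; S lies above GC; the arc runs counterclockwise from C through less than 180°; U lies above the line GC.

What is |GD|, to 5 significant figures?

46.645

Checks: |GC| = 57.10 ✓; |SD| = 12.30 ✓; ∠(SD, DU) = 90.00° ✓; |DU| = 34.00 ✓; |GU| = 66.08 ✓.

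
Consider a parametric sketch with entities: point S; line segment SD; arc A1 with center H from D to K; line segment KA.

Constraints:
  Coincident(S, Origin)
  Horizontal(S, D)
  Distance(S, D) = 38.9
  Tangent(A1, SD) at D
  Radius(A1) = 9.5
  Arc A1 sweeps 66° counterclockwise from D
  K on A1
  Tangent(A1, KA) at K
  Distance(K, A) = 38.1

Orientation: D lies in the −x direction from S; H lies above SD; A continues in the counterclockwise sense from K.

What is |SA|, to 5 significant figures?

43.039

S is at the origin; SD is horizontal with |SD| = 38.9 and D on the −x side, so D = (-38.900, 0.0000). Since A1 is tangent to SD there, HD ⟂ SD, so H = D + (0, 9.5) = (-38.900, 9.5000). On A1, D sits at bearing -90° from H; a 66° counterclockwise sweep puts K at bearing -24°, so K = H + 9.5·(cos -24°, sin -24°) = (-30.221, 5.6360). A1 meets KA tangentially, so HK is at right angles to KA, so KA runs along (−sin -24°, cos -24°); with |KA| = 38.1, A = (-14.725, 40.442). Then |SA| = |A − S| = 43.039.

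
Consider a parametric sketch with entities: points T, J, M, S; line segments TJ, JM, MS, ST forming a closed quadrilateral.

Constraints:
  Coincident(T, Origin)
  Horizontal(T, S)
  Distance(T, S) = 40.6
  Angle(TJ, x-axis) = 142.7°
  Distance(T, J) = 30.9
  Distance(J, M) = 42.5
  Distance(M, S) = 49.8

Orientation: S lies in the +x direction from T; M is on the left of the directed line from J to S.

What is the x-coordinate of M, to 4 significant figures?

11.83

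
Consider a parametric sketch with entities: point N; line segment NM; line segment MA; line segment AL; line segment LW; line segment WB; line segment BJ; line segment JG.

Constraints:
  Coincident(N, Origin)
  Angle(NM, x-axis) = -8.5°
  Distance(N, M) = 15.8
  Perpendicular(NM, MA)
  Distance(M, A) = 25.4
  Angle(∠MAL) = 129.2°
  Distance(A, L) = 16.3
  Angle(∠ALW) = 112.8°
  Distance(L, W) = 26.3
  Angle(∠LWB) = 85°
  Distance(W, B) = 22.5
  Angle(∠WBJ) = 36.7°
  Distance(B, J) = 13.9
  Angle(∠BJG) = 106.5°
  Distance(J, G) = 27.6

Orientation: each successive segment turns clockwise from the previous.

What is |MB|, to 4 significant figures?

24.02

N is at the origin; NM runs at -8.5° with length 15.8, so M = (15.63, -2.335). NM is perpendicular to MA, so MA runs at -98.50°; with |MA| = 25.4, A = (11.87, -27.46). ∠MAL = 129.2° gives AL at -149.3° from the x-axis; with |AL| = 16.3, L = (-2.144, -35.78). ∠ALW = 112.8° gives LW at 143.5° from the x-axis; with |LW| = 26.3, W = (-23.28, -20.13). ∠LWB = 85.0° gives WB at 48.50° from the x-axis; with |WB| = 22.5, B = (-8.376, -3.283). Then |MB| = |B − M| = 24.02.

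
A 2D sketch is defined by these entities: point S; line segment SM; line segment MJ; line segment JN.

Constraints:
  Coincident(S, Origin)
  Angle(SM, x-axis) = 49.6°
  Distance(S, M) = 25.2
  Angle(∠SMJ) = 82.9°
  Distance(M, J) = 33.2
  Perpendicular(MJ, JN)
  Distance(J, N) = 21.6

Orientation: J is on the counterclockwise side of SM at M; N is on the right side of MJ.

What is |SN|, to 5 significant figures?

55.474

S is at the origin; SM runs at 49.6° with length 25.2, so M = 25.2·(cos 49.6°, sin 49.6°) = (16.333, 19.191). ∠SMJ = 82.9°, so MJ runs at 49.6° + (180° − 82.9°) = 146.70° from the x-axis; with |MJ| = 33.2, J = M + 33.2·(cos 146.70°, sin 146.70°) = (-11.416, 37.418). MJ is perpendicular to JN; with |JN| = 21.6 on the right of MJ, N = J + 21.6·(0.54902, 0.83581) = (0.44271, 55.472). Then |SN| = |N − S| = 55.474.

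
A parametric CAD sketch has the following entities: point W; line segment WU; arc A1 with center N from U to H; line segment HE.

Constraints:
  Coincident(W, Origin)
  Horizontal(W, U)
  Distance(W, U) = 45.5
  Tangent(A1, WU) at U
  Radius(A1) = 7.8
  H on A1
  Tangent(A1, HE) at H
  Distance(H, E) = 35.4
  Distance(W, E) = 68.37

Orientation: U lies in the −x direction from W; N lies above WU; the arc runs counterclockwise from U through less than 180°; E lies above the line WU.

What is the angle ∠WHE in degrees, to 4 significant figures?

130.2°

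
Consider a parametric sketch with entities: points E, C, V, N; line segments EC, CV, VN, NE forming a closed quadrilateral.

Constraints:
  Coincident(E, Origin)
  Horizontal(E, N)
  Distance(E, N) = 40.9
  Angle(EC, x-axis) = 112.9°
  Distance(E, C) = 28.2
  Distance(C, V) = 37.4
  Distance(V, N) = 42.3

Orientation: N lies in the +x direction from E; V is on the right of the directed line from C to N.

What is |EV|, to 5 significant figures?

9.8514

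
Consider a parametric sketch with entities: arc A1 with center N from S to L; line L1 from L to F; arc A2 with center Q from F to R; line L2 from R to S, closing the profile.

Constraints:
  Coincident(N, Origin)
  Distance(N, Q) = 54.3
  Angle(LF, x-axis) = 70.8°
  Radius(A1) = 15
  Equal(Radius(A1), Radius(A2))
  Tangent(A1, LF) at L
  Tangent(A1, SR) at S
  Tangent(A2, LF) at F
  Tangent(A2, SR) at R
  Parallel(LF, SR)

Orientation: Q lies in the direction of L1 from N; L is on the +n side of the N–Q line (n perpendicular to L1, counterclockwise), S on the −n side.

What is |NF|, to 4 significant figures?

56.33

The slot axis is L1's direction at 70.8°, so u = (cos 70.8°, sin 70.8°) = (0.3289, 0.9444) and n = (−sin 70.8°, cos 70.8°) = (-0.9444, 0.3289). N is at the origin and Q lies 54.3 along u from N, so Q = 54.3·u = (17.86, 51.28). Tangency of A1 to both parallel lines with radius 15.0 puts L and S at N ± 15.0·n: L = (-14.17, 4.933), S = (14.17, -4.933). Equal radii place F and R the same way about Q: F = Q + 15.0·n = (3.692, 56.21), R = Q − 15.0·n = (32.02, 46.35). Then |NF| = |F − N| = 56.33.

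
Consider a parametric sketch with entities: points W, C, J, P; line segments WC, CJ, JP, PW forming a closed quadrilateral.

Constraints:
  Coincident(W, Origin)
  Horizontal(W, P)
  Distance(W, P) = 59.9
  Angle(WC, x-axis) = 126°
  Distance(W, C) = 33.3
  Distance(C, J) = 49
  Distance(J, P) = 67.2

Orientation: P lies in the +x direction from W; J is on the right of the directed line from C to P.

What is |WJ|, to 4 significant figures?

20.12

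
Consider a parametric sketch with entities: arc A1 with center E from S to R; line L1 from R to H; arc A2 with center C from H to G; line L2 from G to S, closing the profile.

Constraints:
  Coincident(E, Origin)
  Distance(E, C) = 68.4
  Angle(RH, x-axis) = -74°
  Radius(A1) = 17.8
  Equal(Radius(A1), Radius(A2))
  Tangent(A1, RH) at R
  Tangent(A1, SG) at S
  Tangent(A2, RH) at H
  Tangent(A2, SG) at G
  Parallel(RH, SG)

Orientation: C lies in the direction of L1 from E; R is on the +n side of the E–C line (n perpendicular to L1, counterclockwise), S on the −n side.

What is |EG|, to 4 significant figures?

70.68

The slot axis is L1's direction at -74.0°, so u = (cos -74.0°, sin -74.0°) = (0.2756, -0.9613) and n = (−sin -74.0°, cos -74.0°) = (0.9613, 0.2756). E is at the origin and C lies 68.4 along u from E, so C = 68.4·u = (18.85, -65.75). Tangency of A1 to both parallel lines with radius 17.8 puts R and S at E ± 17.8·n: R = (17.11, 4.906), S = (-17.11, -4.906). Equal radii place H and G the same way about C: H = C + 17.8·n = (35.96, -60.84), G = C − 17.8·n = (1.743, -70.66). Then |EG| = |G − E| = 70.68.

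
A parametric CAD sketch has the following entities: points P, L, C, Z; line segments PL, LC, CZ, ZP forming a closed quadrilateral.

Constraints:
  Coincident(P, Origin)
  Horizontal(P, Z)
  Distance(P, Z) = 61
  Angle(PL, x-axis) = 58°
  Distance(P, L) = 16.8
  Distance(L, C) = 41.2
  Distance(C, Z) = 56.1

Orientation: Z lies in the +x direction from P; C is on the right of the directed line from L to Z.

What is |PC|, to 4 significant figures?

29.31

P is at the origin; P and Z share the same y with |PZ| = 61.0 and Z in +x, so Z = (61.0, 0). PL runs at 58.0° with |PL| = 16.8, so L = (8.903, 14.25). C is determined by |LC| = 41.2 and |CZ| = 56.1 together: it lies at the intersection of circle(L, 41.2) and circle(Z, 56.1). With |LZ| = 54.01, the foot of the radical line on LZ is 13.58 from L and the perpendicular offset is √(41.2² − 13.58²) = 38.90. Taking the right-of-LZ solution: C = (11.75, -26.85).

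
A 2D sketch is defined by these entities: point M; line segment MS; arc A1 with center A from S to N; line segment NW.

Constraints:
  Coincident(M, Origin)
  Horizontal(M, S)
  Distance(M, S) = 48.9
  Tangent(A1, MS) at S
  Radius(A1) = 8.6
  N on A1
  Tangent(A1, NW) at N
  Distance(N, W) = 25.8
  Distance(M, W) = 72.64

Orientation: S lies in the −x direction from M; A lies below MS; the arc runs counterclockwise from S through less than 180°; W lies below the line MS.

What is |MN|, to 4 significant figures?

57.15

Checks: |AN| = 8.600 ✓; ∠(AN, NW) = 90.00° ✓; |NW| = 25.80 ✓; |MW| = 72.64 ✓.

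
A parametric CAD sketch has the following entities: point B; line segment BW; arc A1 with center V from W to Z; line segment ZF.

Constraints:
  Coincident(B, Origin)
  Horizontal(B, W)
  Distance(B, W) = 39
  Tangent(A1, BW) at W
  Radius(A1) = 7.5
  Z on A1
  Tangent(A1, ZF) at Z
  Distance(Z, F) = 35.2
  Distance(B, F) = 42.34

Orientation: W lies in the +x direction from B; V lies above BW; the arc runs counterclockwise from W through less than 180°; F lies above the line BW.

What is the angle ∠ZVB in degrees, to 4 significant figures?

145.8°

B is at the origin; B and W share the same y with |BW| = 39.0 and W on the +x side, so W = (39.00, 0.000). The tangent condition forces VW to be normal to BW, so V = W + (0, 7.5) = (39.00, 7.500). Since VZ ⟂ ZF (tangency), |VF| = √(7.5² + 35.2²) = 35.99 regardless of where Z sits on A1. So F lies on both circle(B, 42.34) and circle(V, 35.99); the above-BW intersection is F = (19.36, 37.66). Z is the foot of the tangent from F: Z = (44.29, 12.81).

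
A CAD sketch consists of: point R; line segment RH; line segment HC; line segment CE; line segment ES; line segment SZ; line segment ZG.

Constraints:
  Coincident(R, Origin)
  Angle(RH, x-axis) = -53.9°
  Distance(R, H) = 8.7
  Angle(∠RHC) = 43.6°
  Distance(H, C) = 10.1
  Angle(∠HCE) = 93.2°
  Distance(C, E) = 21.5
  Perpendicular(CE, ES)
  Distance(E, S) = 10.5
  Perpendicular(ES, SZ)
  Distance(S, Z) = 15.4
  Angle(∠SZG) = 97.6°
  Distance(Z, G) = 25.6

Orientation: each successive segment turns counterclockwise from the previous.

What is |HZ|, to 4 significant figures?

6.677

CE is perpendicular to ES, so ES runs at -100.7°; with |ES| = 10.5, S = (-16.63, -3.342). The perpendicularity gives SZ at right angles to ES, so SZ runs at -10.70°; with |SZ| = 15.4, Z = (-1.499, -6.201). Then |HZ| = |Z − H| = 6.677.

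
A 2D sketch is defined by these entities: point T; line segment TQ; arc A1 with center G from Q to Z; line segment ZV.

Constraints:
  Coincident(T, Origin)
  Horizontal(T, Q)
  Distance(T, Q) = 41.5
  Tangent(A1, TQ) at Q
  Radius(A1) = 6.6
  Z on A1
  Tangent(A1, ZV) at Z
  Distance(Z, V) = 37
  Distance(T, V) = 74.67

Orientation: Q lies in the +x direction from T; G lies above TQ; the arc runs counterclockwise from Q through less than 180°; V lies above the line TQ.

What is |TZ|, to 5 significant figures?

47.317

Checks: |GZ| = 6.600 ✓; ∠(GZ, ZV) = 90.00° ✓; |ZV| = 37.00 ✓; |TV| = 74.67 ✓.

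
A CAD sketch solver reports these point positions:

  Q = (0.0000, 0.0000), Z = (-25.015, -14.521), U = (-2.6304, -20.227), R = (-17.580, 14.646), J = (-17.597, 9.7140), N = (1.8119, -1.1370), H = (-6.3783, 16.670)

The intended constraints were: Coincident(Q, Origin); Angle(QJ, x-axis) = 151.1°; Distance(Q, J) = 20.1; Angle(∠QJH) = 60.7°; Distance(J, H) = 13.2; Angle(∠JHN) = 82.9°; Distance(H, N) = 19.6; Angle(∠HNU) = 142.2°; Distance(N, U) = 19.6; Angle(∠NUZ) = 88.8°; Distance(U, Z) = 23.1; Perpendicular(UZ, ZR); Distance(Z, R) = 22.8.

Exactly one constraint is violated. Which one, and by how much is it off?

Distance(Z, R) = 22.8 — off by 7.30.

Q = (0.00, 0.00) ✓; QJ at 151.1° ✓; |QJ| = 20.10 ✓; ∠QJH = 60.70° ✓; |JH| = 13.20 ✓; ∠JHN = 82.90° ✓; |HN| = 19.60 ✓; ∠HNU = 142.2° ✓; |NU| = 19.60 ✓; ∠NUZ = 88.80° ✓; |UZ| = 23.10 ✓; ∠(UZ, ZR) = 90.00° ✓; |ZR| = 30.10 ✗.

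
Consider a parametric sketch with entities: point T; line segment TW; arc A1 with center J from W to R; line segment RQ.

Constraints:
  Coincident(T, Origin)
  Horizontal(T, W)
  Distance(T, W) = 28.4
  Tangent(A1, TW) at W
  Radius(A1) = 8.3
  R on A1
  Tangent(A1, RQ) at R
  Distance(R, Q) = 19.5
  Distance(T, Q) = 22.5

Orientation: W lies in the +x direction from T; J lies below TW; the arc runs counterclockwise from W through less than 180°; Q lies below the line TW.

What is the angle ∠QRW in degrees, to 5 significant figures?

151.98°

Checks: |JW| = 8.300 ✓; |JR| = 8.300 ✓; ∠(JR, RQ) = 90.00° ✓; |RQ| = 19.50 ✓; |TQ| = 22.50 ✓.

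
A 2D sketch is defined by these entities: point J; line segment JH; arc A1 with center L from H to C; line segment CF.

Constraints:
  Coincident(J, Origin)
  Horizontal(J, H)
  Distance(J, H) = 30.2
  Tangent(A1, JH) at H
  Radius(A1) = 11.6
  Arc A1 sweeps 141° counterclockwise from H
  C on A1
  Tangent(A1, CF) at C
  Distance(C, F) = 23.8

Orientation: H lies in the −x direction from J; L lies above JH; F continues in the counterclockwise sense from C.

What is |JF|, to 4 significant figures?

54.59

On A1, H sits at bearing -90° from L; a 141° counterclockwise sweep puts C at bearing 51°, so C = L + 11.6·(cos 51°, sin 51°) = (-22.90, 20.61). Since A1 is tangent to CF there, LC ⟂ CF, so CF runs along (−sin 51°, cos 51°); with |CF| = 23.8, F = (-41.40, 35.59). Then |JF| = |F − J| = 54.59.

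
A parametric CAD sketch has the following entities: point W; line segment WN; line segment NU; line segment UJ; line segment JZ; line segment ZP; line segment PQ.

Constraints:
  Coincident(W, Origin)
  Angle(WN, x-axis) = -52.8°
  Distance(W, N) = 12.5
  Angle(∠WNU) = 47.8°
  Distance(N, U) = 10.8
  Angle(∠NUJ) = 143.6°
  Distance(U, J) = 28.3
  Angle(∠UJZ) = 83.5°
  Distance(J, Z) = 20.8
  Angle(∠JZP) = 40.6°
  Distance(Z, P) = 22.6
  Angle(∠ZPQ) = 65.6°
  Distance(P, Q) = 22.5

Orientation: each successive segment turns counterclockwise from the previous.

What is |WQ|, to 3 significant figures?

33.6

W is at the origin; WN runs at -52.8° with length 12.5, so N = (7.56, -9.96). ∠WNU = 47.8° gives NU at 79.4° from the x-axis; with |NU| = 10.8, U = (9.54, 0.659). ∠NUJ = 143.6° gives UJ at 116° from the x-axis; with |UJ| = 28.3, J = (-2.77, 26.1). ∠UJZ = 83.5° gives JZ at -148° from the x-axis; with |JZ| = 20.8, Z = (-20.4, 15.0). ∠JZP = 40.6° gives ZP at -8.30° from the x-axis; with |ZP| = 22.6, P = (2.01, 11.8). ∠ZPQ = 65.6° gives PQ at 106° from the x-axis; with |PQ| = 22.5, Q = (-4.23, 33.4). Then |WQ| = |Q − W| = 33.6.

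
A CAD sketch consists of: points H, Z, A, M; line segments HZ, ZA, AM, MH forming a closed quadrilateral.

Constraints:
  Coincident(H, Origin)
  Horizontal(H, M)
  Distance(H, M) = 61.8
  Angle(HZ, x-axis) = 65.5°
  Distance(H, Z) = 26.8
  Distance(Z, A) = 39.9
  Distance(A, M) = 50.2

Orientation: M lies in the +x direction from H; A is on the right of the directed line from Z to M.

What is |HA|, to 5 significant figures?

20.833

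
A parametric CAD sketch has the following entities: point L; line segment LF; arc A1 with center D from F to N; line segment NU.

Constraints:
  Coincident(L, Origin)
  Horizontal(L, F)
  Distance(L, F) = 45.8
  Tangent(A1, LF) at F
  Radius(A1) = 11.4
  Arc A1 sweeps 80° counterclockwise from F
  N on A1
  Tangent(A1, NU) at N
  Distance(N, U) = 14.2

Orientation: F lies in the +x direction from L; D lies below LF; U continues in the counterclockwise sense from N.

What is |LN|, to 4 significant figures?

35.83

Since A1 is tangent to LF there, DF ⟂ LF, so D = F + (0, -11.4) = (45.80, -11.40). On A1, F sits at bearing 90° from D; an 80° counterclockwise sweep puts N at bearing 170°, so N = D + 11.4·(cos 170°, sin 170°) = (34.57, -9.420). Then |LN| = |N − L| = 35.83.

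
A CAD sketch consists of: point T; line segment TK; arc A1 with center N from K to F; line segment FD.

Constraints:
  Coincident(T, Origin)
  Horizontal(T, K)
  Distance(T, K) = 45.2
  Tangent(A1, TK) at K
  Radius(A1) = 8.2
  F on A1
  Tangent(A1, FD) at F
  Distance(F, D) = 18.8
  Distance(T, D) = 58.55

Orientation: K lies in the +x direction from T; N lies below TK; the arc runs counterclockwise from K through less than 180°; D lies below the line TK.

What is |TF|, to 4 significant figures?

41.40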